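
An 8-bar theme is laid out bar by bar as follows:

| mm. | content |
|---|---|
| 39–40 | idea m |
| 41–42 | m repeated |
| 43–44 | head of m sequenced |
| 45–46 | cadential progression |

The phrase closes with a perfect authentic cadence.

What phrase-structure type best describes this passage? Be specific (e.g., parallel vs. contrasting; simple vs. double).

sentence

Basic idea (measures 39–40) + its repetition (mm. 41–42) form the presentation; fragmentation and cadence (mm. 43-46) form the continuation — the 8-bar whole is a sentence.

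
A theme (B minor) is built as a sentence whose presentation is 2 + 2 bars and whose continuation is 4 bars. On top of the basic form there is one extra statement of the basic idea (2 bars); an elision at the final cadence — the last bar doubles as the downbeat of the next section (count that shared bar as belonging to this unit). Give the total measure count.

10 measures

Basic sentence: 2 + 2 + 4 = 8 bars.
8 (basic form) + 2 (extra statement) = 10.
The elision shares a bar with the next section but does not change this unit's count.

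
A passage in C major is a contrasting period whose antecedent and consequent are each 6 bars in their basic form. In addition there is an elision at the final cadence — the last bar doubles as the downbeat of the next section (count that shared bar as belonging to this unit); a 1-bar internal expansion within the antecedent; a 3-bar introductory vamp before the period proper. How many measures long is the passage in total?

Basic contrasting period: 6 + 6 = 12 bars.
12 (basic form) + 1 (internal expansion) + 3 (introduction) = 16.
The elision shares a bar with the next section but does not change this unit's count.

16 measures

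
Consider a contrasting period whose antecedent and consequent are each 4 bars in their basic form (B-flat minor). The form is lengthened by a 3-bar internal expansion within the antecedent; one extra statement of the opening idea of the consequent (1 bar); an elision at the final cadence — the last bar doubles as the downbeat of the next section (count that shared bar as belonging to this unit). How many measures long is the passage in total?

12 measures

Basic contrasting period: 4 + 4 = 8 bars.
8 (basic form) + 3 (internal expansion) + 1 (extra statement) = 12.
The elision shares a bar with the next section but does not change this unit's count.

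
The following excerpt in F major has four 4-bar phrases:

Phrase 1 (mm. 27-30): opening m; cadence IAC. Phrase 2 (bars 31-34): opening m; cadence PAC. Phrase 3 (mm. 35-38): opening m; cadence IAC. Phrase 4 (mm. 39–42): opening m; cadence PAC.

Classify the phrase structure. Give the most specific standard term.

repeated period

The cadence pattern IAC–PAC–IAC–PAC is weak–strong twice, and phrases 3–4 restate phrases 1–2: a period heard twice, not a double period (which would end weakly at phrase 2).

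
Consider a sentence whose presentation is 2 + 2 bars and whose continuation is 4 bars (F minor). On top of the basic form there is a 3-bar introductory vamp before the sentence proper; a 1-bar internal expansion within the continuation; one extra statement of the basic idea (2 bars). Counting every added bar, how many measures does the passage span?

Basic sentence: 2 + 2 + 4 = 8 bars.
8 (basic form) + 3 (introduction) + 1 (internal expansion) + 2 (extra statement) = 14.

14 measures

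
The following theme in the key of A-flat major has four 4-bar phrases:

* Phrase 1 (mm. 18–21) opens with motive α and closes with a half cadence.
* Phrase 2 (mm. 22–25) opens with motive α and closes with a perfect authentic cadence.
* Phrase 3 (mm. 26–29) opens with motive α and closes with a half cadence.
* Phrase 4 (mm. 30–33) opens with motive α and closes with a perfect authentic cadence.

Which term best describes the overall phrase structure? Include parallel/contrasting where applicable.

repeated period

The cadence pattern HC–PAC–HC–PAC is weak–strong twice, and phrases 3–4 restate phrases 1–2: a period heard twice, not a double period (which would end weakly at phrase 2).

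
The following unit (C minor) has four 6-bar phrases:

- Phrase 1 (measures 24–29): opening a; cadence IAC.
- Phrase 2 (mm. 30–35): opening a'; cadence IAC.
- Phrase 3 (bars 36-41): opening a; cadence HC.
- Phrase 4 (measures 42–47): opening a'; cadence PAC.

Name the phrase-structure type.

parallel double period

Four phrases in two halves: the first half (mm. 24–35) ends with an imperfect authentic cadence, the second (measures 36-47) with a perfect authentic cadence — a large antecedent–consequent pair, i.e. a double period.
Phrase 3 begins with the same material as phrase 1, making it parallel.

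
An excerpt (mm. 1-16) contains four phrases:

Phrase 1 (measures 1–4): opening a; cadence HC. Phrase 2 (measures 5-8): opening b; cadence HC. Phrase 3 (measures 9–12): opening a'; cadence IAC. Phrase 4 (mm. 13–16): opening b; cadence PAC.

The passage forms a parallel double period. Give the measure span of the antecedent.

In a double period the first pair of phrases (ending half cadence) is the large antecedent and the second pair (ending perfect authentic cadence) is the large consequent; the antecedent is measures 1–8.

measures 1–8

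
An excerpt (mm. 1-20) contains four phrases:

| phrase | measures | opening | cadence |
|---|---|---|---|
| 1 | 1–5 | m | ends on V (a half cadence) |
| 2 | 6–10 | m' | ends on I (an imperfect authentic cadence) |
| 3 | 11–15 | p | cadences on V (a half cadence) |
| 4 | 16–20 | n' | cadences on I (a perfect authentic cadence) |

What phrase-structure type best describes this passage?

Four phrases in two halves: the first half (measures 1–10) ends with an imperfect authentic cadence, the second (measures 11–20) with a perfect authentic cadence — a large antecedent–consequent pair, i.e. a double period.
Phrase 3 begins with different material from phrase 1, making it contrasting.

contrasting double period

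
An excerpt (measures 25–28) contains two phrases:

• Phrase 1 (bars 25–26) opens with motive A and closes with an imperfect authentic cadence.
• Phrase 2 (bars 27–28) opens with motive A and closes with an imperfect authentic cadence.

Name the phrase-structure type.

repeated phrase

Both phrases have the same opening (A) and the same cadence (imperfect authentic cadence): the second is a restatement, not a consequent, so this is a repeated phrase rather than a period.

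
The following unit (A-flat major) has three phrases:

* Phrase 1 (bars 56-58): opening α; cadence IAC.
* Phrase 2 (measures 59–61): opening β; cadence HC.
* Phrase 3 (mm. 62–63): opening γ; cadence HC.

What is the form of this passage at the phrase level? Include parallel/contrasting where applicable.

The final phrase closes with a half cadence, which is not stronger than the preceding half cadence; the 3 phrases lack an overall antecedent–consequent design and so form a phrase group.

phrase group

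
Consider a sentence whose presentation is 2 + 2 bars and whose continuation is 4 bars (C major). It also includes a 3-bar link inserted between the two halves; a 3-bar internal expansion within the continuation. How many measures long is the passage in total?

Basic sentence: 2 + 2 + 4 = 8 bars.
8 (basic form) + 3 (link) + 3 (internal expansion) = 14.

14 measures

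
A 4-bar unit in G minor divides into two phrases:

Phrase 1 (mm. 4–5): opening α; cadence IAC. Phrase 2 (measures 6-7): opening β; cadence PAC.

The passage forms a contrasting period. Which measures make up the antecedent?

measures 4–5

The antecedent is the phrase ending with the weaker cadence (imperfect authentic cadence, phrase 1) and the consequent the one ending more conclusively (perfect authentic cadence, phrase 2); the antecedent is measures 4–5.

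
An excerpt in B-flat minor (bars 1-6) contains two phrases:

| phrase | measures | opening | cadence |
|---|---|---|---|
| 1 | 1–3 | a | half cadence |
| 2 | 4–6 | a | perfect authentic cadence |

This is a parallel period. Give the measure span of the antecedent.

measures 1–3

The phrase ending with the weaker cadence (half cadence) is the antecedent; the one ending more conclusively (perfect authentic cadence) is the consequent. The antecedent is measures 1–3.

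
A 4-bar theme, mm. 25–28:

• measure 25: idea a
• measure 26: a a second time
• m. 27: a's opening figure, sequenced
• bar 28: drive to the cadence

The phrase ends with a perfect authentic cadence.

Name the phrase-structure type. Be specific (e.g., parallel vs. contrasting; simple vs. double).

Basic idea (measure 25) + its repetition (bar 26) form the presentation; fragmentation and cadence (measures 27-28) form the continuation — the 4-bar whole is a sentence.

sentence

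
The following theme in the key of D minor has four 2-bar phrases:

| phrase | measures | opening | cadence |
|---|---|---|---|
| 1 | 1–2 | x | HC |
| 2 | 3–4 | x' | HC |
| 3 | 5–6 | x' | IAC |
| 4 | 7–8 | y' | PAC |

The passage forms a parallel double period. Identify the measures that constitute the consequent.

measures 5–8

In a double period the four phrases pair into a large antecedent (phrases 1–2, ending half cadence) and a large consequent (phrases 3–4, ending perfect authentic cadence). The consequent spans measures 5-8.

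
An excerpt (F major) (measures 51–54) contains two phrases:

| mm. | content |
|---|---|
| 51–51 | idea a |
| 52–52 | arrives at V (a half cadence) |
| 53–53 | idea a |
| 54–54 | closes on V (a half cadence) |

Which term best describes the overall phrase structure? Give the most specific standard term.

Both phrases have the same opening (a) and the same cadence (half cadence): the second is a restatement, not a consequent, so this is a repeated phrase rather than a period.

repeated phrase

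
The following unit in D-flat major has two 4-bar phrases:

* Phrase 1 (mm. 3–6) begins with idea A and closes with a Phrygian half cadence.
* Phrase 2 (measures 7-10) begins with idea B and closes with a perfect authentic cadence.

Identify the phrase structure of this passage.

Phrase 1 ends with a Phrygian half cadence (weaker) and phrase 2 with a perfect authentic cadence (stronger): antecedent + consequent = a period.
The two phrases open with different material (A / B), so the period is contrasting.

contrasting period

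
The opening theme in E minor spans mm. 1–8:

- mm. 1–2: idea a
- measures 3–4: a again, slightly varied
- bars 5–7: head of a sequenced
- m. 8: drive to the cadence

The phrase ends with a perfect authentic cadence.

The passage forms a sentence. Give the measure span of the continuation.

After the presentation (measures 1-4), the continuation covers the fragmentation through the cadence: bars 5-8.

measures 5–8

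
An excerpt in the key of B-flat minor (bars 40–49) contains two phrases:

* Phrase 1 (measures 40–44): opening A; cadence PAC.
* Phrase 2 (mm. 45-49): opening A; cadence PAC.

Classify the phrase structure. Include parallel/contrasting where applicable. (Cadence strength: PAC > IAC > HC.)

repeated phrase

Both phrases have the same opening (A) and the same cadence (perfect authentic cadence): the second is a restatement, not a consequent, so this is a repeated phrase rather than a period.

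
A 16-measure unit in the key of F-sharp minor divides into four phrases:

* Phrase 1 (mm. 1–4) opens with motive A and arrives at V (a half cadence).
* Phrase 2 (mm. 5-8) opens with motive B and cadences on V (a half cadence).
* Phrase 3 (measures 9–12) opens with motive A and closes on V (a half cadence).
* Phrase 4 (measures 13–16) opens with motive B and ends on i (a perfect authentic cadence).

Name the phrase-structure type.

parallel double period

Four phrases in two halves: the first half (mm. 1-8) ends with a half cadence, the second (measures 9–16) with a perfect authentic cadence — a large antecedent–consequent pair, i.e. a double period.
Phrase 3 begins with the same material as phrase 1, making it parallel.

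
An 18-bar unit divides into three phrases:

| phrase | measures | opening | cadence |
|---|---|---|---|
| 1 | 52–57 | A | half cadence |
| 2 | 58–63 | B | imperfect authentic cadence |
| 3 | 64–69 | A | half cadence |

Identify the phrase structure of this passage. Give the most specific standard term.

The final phrase closes with a half cadence, which is not stronger than the preceding imperfect authentic cadence; the 3 phrases lack an overall antecedent–consequent design and so form a phrase group.

phrase group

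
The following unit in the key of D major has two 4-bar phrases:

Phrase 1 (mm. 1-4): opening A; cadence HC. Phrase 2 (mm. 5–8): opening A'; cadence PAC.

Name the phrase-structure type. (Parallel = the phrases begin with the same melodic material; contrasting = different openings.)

Phrase 1 ends with a half cadence (weaker) and phrase 2 with a perfect authentic cadence (stronger): antecedent + consequent = a period.
The two phrases open with the same material (A / A'), so the period is parallel.

parallel period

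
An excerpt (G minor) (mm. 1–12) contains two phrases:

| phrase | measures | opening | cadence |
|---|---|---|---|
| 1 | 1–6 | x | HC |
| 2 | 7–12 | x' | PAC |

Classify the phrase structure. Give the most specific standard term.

parallel period

Phrase 1 ends with a half cadence (weaker) and phrase 2 with a perfect authentic cadence (stronger): antecedent + consequent = a period.
The two phrases open with the same material (x / x'), so the period is parallel.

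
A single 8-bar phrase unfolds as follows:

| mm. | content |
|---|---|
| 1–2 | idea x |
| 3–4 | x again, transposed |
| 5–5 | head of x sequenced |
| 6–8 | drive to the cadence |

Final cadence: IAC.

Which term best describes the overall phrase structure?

Basic idea (mm. 1-2) + its repetition (mm. 3–4) form the presentation; fragmentation and cadence (bars 5-8) form the continuation — the 8-bar whole is a sentence.

sentence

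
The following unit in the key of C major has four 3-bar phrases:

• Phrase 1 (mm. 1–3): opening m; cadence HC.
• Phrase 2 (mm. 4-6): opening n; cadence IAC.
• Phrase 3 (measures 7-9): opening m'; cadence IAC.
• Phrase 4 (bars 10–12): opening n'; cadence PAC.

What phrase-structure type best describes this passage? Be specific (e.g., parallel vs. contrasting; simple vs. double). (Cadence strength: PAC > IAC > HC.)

Four phrases in two halves: the first half (bars 1–6) ends with an imperfect authentic cadence, the second (measures 7-12) with a perfect authentic cadence — a large antecedent–consequent pair, i.e. a double period.
Phrase 3 begins with the same material as phrase 1, making it parallel.

parallel double period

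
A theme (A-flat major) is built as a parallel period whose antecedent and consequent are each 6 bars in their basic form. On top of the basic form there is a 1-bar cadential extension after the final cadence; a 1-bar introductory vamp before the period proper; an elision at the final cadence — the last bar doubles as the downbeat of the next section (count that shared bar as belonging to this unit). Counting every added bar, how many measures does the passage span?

14 measures

Basic parallel period: 6 + 6 = 12 bars.
12 (basic form) + 1 (cadential extension) + 1 (introduction) = 14.
The elision shares a bar with the next section but does not change this unit's count.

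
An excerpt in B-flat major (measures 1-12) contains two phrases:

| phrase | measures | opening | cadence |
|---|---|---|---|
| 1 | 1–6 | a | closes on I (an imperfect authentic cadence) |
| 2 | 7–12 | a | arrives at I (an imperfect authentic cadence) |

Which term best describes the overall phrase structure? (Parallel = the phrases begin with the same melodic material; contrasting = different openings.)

Both phrases have the same opening (a) and the same cadence (imperfect authentic cadence): the second is a restatement, not a consequent, so this is a repeated phrase rather than a period.

repeated phrase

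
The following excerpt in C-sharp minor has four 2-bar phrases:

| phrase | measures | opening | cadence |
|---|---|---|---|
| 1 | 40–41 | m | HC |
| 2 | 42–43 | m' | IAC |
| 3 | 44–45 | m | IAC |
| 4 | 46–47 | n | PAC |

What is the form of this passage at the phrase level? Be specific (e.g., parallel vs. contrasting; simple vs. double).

parallel double period

Four phrases in two halves: the first half (mm. 40-43) ends with an imperfect authentic cadence, the second (mm. 44–47) with a perfect authentic cadence — a large antecedent–consequent pair, i.e. a double period.
Phrase 3 begins with the same material as phrase 1, making it parallel.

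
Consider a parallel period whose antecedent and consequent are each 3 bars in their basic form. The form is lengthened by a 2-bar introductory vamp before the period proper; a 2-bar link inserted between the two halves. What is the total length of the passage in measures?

10 measures

Basic parallel period: 3 + 3 = 6 bars.
6 (basic form) + 2 (introduction) + 2 (link) = 10.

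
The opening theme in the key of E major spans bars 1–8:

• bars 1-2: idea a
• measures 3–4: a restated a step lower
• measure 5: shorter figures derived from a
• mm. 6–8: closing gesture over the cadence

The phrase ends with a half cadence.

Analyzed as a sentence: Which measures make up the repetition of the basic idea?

measures 3–4

The presentation of a sentence is the basic idea (bars 1-2) plus its repetition (mm. 3–4); the repetition of the basic idea is therefore mm. 3-4.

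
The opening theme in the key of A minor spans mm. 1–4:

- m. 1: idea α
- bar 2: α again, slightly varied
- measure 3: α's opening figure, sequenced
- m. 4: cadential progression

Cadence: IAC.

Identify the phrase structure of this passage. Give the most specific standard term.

sentence

Basic idea (m. 1) + its repetition (measure 2) form the presentation; fragmentation and cadence (mm. 3–4) form the continuation — the 4-bar whole is a sentence.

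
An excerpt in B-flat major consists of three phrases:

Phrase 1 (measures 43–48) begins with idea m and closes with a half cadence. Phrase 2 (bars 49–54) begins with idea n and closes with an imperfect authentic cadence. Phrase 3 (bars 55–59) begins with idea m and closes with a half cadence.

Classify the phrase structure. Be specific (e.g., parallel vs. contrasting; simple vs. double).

phrase group

The final phrase closes with a half cadence, which is not stronger than the preceding imperfect authentic cadence; the 3 phrases lack an overall antecedent–consequent design and so form a phrase group.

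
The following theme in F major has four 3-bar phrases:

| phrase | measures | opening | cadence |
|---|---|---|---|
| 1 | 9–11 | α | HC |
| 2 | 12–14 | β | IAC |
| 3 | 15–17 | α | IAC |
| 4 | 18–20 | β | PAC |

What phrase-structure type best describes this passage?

Four phrases in two halves: the first half (mm. 9-14) ends with an imperfect authentic cadence, the second (mm. 15–20) with a perfect authentic cadence — a large antecedent–consequent pair, i.e. a double period.
Phrase 3 begins with the same material as phrase 1, making it parallel.

parallel double period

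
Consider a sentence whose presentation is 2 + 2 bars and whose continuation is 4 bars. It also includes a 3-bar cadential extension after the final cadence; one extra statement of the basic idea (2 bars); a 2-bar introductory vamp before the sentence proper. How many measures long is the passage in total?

Basic sentence: 2 + 2 + 4 = 8 bars.
8 (basic form) + 3 (cadential extension) + 2 (extra statement) + 2 (introduction) = 15.

15 measures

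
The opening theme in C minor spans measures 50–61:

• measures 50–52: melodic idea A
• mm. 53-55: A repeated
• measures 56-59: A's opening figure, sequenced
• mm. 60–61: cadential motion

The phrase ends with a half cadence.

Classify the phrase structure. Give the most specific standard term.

sentence

Basic idea (mm. 50-52) + its repetition (mm. 53–55) form the presentation; fragmentation and cadence (measures 56-61) form the continuation — the 12-bar whole is a sentence.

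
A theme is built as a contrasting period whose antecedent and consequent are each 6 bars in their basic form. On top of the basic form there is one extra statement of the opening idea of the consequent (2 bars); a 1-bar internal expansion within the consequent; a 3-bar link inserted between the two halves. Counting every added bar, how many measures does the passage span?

18 measures

Basic contrasting period: 6 + 6 = 12 bars.
12 (basic form) + 2 (extra statement) + 1 (internal expansion) + 3 (link) = 18.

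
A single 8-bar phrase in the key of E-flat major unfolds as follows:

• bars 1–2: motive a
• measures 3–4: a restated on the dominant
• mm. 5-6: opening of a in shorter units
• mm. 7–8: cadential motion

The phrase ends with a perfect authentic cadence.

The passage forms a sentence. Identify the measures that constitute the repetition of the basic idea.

measures 3–4

The presentation of a sentence is the basic idea (mm. 1–2) plus its repetition (mm. 3–4); the repetition of the basic idea is therefore mm. 3-4.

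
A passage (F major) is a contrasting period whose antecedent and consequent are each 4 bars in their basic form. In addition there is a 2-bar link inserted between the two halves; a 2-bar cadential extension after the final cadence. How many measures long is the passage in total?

12 measures

Basic contrasting period: 4 + 4 = 8 bars.
8 (basic form) + 2 (link) + 2 (cadential extension) = 12.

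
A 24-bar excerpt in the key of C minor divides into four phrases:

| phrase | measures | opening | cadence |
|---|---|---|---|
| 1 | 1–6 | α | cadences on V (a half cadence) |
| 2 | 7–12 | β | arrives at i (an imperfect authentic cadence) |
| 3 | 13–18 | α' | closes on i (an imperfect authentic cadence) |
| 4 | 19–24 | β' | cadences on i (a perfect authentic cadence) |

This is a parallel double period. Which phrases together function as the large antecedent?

In a double period the first pair of phrases (ending imperfect authentic cadence) is the large antecedent and the second pair (ending perfect authentic cadence) is the large consequent; the antecedent is phrases 1 and 2.

phrases 1 and 2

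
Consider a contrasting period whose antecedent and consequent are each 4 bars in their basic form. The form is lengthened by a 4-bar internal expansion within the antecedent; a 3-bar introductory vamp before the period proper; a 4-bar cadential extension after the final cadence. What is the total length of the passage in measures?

Basic contrasting period: 4 + 4 = 8 bars.
8 (basic form) + 4 (internal expansion) + 3 (introduction) + 4 (cadential extension) = 19.

19 measures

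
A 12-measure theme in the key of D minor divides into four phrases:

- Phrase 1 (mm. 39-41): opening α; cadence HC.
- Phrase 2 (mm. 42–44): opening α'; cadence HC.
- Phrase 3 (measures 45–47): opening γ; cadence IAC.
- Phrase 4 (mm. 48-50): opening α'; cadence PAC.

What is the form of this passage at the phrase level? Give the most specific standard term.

contrasting double period

Four phrases in two halves: the first half (mm. 39–44) ends with a half cadence, the second (measures 45–50) with a perfect authentic cadence — a large antecedent–consequent pair, i.e. a double period.
Phrase 3 begins with different material from phrase 1, making it contrasting.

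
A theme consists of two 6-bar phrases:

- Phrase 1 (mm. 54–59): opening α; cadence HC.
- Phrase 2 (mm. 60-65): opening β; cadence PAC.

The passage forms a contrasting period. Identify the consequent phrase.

phrase 2

The phrase ending with the weaker cadence (half cadence) is the antecedent; the one ending more conclusively (perfect authentic cadence) is the consequent. The consequent is phrase 2.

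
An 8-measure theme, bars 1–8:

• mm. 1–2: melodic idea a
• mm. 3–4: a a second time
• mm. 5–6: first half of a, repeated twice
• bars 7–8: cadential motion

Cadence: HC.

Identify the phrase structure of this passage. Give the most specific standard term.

sentence

Basic idea (measures 1-2) + its repetition (measures 3-4) form the presentation; fragmentation and cadence (bars 5-8) form the continuation — the 8-bar whole is a sentence.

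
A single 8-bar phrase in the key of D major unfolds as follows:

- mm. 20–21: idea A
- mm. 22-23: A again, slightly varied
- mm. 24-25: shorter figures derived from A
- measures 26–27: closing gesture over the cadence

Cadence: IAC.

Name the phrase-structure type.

Basic idea (bars 20–21) + its repetition (measures 22–23) form the presentation; fragmentation and cadence (bars 24–27) form the continuation — the 8-bar whole is a sentence.

sentence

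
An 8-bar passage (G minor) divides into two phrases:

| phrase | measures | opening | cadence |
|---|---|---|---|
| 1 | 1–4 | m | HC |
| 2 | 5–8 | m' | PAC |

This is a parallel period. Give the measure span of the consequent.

The phrase ending with the weaker cadence (half cadence) is the antecedent; the one ending more conclusively (perfect authentic cadence) is the consequent. The consequent is measures 5–8.

measures 5–8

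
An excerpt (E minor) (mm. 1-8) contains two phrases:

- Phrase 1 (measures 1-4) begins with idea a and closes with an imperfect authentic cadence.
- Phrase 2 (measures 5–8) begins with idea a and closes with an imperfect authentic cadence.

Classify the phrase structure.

Both phrases have the same opening (a) and the same cadence (imperfect authentic cadence): the second is a restatement, not a consequent, so this is a repeated phrase rather than a period.

repeated phrase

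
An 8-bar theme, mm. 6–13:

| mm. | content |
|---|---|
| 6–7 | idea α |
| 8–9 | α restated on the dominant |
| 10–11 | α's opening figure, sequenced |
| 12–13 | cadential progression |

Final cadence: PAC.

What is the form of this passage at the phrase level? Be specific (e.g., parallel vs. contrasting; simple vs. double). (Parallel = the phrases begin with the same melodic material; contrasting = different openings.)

sentence

Basic idea (mm. 6-7) + its repetition (measures 8–9) form the presentation; fragmentation and cadence (mm. 10–13) form the continuation — the 8-bar whole is a sentence.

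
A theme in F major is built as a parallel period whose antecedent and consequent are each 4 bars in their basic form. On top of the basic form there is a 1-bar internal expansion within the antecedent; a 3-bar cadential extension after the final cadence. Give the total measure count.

12 measures

Basic parallel period: 4 + 4 = 8 bars.
8 (basic form) + 1 (internal expansion) + 3 (cadential extension) = 12.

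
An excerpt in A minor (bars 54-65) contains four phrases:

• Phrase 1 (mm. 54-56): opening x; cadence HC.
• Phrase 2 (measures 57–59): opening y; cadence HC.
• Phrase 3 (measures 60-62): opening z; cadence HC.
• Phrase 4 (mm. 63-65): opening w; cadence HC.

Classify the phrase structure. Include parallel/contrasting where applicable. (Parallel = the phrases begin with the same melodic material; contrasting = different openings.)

phrase group

Phrase 4 ends with a half cadence, no stronger than phrase 2's half cadence, so the four phrases do not form a double period; nor do phrases 3–4 duplicate 1–2, so it is not a repeated period. With no phrase reaching a conclusive cadence, the passage is a phrase group.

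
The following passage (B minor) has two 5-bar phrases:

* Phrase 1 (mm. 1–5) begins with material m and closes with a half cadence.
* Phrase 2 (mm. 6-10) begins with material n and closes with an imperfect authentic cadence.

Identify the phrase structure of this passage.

contrasting period

Phrase 1 ends with a half cadence (weaker) and phrase 2 with an imperfect authentic cadence (stronger): antecedent + consequent = a period.
The two phrases open with different material (m / n), so the period is contrasting.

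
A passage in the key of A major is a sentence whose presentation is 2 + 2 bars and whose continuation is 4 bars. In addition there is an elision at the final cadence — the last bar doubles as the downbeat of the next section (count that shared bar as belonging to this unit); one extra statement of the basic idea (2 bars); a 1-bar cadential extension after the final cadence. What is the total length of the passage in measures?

11 measures

Basic sentence: 2 + 2 + 4 = 8 bars.
8 (basic form) + 2 (extra statement) + 1 (cadential extension) = 11.
The elision shares a bar with the next section but does not change this unit's count.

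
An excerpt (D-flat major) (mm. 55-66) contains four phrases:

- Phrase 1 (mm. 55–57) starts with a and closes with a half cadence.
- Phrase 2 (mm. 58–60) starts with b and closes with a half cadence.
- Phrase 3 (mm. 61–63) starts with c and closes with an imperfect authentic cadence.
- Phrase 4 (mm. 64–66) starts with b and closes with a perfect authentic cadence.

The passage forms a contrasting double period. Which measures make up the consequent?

measures 61–66

In a double period the first pair of phrases (ending half cadence) is the large antecedent and the second pair (ending perfect authentic cadence) is the large consequent; the consequent is measures 61–66.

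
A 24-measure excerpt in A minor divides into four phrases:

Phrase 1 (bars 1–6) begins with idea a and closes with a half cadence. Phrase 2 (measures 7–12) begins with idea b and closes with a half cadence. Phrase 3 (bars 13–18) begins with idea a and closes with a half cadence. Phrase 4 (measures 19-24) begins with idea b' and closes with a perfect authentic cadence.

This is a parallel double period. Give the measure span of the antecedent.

In a double period the first pair of phrases (ending half cadence) is the large antecedent and the second pair (ending perfect authentic cadence) is the large consequent; the antecedent is measures 1–12.

measures 1–12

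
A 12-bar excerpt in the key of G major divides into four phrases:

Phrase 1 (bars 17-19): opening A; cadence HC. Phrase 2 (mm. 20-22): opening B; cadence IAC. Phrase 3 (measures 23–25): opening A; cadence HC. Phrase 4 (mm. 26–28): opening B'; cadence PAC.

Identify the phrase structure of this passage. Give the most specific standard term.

Four phrases in two halves: the first half (mm. 17–22) ends with an imperfect authentic cadence, the second (measures 23-28) with a perfect authentic cadence — a large antecedent–consequent pair, i.e. a double period.
Phrase 3 begins with the same material as phrase 1, making it parallel.

parallel double period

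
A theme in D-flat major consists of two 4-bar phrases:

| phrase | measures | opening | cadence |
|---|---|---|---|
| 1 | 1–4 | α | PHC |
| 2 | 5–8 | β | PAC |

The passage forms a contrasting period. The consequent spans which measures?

The antecedent is the phrase ending with the weaker cadence (Phrygian half cadence, phrase 1) and the consequent the one ending more conclusively (perfect authentic cadence, phrase 2); the consequent is mm. 5–8.

measures 5–8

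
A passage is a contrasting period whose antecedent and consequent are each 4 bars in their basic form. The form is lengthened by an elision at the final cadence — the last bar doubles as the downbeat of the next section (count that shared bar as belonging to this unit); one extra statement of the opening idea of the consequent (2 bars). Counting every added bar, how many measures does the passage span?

10 measures

Basic contrasting period: 4 + 4 = 8 bars.
8 (basic form) + 2 (extra statement) = 10.
The elision shares a bar with the next section but does not change this unit's count.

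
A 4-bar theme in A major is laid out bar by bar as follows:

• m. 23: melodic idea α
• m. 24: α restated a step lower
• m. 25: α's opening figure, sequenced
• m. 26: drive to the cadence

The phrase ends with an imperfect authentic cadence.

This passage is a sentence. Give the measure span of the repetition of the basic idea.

The presentation of a sentence is the basic idea (m. 23) plus its repetition (bar 24); the repetition of the basic idea is therefore bar 24.

measures 24–24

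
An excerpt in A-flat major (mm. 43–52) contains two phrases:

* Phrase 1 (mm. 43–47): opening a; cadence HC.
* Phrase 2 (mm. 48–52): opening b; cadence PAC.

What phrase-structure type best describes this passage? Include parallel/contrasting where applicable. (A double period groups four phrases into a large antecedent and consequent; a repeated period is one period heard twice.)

Phrase 1 ends with a half cadence (weaker) and phrase 2 with a perfect authentic cadence (stronger): antecedent + consequent = a period.
The two phrases open with different material (a / b), so the period is contrasting.

contrasting period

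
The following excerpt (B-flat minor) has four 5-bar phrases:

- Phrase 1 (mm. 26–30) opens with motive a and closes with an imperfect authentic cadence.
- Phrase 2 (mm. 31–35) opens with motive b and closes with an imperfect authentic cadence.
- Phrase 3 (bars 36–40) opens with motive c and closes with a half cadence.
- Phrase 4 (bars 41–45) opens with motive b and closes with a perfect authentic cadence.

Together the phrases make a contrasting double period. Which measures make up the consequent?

In a double period the first pair of phrases (ending imperfect authentic cadence) is the large antecedent and the second pair (ending perfect authentic cadence) is the large consequent; the consequent is measures 36–45.

measures 36–45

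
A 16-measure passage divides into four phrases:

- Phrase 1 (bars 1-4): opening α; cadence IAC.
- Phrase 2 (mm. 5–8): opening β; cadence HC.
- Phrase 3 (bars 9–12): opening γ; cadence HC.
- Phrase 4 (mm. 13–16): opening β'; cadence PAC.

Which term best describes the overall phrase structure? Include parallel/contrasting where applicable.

contrasting double period

Four phrases in two halves: the first half (measures 1–8) ends with a half cadence, the second (mm. 9–16) with a perfect authentic cadence — a large antecedent–consequent pair, i.e. a double period.
Phrase 3 begins with different material from phrase 1, making it contrasting.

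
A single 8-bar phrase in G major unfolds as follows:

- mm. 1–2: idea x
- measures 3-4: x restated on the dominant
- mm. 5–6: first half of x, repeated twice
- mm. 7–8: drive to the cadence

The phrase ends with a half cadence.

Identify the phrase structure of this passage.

sentence

Basic idea (bars 1-2) + its repetition (mm. 3–4) form the presentation; fragmentation and cadence (mm. 5-8) form the continuation — the 8-bar whole is a sentence.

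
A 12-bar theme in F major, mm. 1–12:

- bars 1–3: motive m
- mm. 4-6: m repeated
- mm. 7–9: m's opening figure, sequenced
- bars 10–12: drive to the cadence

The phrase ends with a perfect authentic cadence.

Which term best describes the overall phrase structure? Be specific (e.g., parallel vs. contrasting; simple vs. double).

Basic idea (mm. 1-3) + its repetition (bars 4-6) form the presentation; fragmentation and cadence (measures 7–12) form the continuation — the 12-bar whole is a sentence.

sentence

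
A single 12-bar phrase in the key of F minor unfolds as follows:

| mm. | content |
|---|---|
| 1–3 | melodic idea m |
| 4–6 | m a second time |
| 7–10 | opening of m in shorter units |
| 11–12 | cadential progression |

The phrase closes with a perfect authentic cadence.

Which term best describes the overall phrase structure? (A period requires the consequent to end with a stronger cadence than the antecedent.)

Basic idea (bars 1–3) + its repetition (mm. 4–6) form the presentation; fragmentation and cadence (measures 7–12) form the continuation — the 12-bar whole is a sentence.

sentence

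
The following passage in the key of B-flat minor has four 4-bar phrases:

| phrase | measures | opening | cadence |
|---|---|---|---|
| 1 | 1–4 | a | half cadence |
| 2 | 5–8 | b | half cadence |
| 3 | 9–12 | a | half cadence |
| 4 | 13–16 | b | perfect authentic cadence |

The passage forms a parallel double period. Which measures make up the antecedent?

In a double period the four phrases pair into a large antecedent (phrases 1–2, ending half cadence) and a large consequent (phrases 3–4, ending perfect authentic cadence). The antecedent spans mm. 1–8.

measures 1–8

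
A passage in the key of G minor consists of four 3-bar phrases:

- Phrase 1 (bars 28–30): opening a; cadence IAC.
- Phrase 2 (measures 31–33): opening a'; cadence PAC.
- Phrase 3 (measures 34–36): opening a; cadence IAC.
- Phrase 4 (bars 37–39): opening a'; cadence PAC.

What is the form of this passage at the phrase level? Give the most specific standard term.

The cadence pattern IAC–PAC–IAC–PAC is weak–strong twice, and phrases 3–4 restate phrases 1–2: a period heard twice, not a double period (which would end weakly at phrase 2).

repeated period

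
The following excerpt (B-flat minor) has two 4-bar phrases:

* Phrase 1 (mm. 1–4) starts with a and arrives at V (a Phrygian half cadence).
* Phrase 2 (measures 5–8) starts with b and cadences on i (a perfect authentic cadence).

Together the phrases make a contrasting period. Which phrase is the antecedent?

The phrase ending with the weaker cadence (Phrygian half cadence) is the antecedent; the one ending more conclusively (perfect authentic cadence) is the consequent. The antecedent is phrase 1.

phrase 1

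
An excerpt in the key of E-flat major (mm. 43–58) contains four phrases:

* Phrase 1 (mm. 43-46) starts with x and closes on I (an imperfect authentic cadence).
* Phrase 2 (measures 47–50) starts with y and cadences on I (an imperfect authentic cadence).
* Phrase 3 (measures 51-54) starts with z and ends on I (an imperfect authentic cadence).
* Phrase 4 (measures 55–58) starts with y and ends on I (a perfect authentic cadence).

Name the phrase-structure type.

contrasting double period

Four phrases in two halves: the first half (bars 43–50) ends with an imperfect authentic cadence, the second (bars 51–58) with a perfect authentic cadence — a large antecedent–consequent pair, i.e. a double period.
Phrase 3 begins with different material from phrase 1, making it contrasting.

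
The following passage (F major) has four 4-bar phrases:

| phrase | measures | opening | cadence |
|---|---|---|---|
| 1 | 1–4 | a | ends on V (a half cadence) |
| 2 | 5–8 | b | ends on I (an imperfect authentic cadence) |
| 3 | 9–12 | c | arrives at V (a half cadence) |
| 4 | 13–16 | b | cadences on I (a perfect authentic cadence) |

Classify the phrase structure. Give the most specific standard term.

contrasting double period

Four phrases in two halves: the first half (measures 1-8) ends with an imperfect authentic cadence, the second (bars 9–16) with a perfect authentic cadence — a large antecedent–consequent pair, i.e. a double period.
Phrase 3 begins with different material from phrase 1, making it contrasting.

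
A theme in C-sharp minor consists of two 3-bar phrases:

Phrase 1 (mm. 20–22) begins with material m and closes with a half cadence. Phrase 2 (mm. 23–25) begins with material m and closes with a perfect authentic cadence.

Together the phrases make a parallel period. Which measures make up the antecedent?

The phrase ending with the weaker cadence (half cadence) is the antecedent; the one ending more conclusively (perfect authentic cadence) is the consequent. The antecedent is measures 20–22.

measures 20–22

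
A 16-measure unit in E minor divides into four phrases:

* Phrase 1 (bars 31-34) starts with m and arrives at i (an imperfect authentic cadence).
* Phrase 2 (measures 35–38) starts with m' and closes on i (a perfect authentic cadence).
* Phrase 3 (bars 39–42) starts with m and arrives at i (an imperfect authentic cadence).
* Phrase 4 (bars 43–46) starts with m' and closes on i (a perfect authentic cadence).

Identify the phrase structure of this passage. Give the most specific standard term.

The cadence pattern IAC–PAC–IAC–PAC is weak–strong twice, and phrases 3–4 restate phrases 1–2: a period heard twice, not a double period (which would end weakly at phrase 2).

repeated period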